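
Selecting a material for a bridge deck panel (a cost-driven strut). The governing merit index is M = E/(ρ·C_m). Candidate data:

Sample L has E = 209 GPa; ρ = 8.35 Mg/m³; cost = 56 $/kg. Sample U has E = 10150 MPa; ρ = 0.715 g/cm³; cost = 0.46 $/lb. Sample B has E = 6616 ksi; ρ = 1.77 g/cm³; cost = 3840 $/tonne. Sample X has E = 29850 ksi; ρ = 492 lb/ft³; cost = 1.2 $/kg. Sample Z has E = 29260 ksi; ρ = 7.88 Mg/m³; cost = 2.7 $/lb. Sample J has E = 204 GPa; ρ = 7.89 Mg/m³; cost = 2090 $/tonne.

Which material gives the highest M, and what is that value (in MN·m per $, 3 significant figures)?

sample X, M = 21.8 MN·m per $

Normalizing units and computing the index:
  sample L: E = 209.0 GPa, ρ = 8350 kg/m³, cost = 56.00 $/kg
  sample U: E = 10.15 GPa, ρ = 715.0 kg/m³, cost = 1.014 $/kg
  sample B: E = 45.62 GPa, ρ = 1770 kg/m³, cost = 3.840 $/kg
  sample X: E = 205.8 GPa, ρ = 7881 kg/m³, cost = 1.200 $/kg
  sample Z: E = 201.7 GPa, ρ = 7880 kg/m³, cost = 5.952 $/kg
  sample J: E = 204.0 GPa, ρ = 7890 kg/m³, cost = 2.090 $/kg
  sample X: M = 21.8 MN·m per $
  sample U: M = 14.0 MN·m per $
  sample J: M = 12.4 MN·m per $
  sample B: M = 6.71 MN·m per $
  sample Z: M = 4.30 MN·m per $
  sample L: M = 0.447 MN·m per $
Highest index: sample X.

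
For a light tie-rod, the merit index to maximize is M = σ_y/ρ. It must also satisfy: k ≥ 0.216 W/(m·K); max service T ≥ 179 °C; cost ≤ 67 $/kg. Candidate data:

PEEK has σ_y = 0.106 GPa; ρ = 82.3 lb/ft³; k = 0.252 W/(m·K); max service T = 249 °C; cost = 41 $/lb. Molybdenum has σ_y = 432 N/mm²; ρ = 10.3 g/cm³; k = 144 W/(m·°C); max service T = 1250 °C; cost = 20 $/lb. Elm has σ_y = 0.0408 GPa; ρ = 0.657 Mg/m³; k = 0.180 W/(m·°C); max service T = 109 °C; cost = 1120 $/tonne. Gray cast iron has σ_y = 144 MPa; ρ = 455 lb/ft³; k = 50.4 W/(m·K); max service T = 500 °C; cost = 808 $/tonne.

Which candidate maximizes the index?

Screen on constraints: k ≥ 0.216 W/(m·K); max service T ≥ 179 °C; cost ≤ 67 $/kg. Survivors: molybdenum, gray cast iron.
Convert each candidate to consistent units, then evaluate M:
  molybdenum: σ_y = 432.0 MPa, ρ = 10300 kg/m³
  gray cast iron: σ_y = 144.0 MPa, ρ = 7288 kg/m³
  molybdenum: M = 41.9 kN·m/kg
  gray cast iron: M = 19.8 kN·m/kg
Highest index: molybdenum.

molybdenum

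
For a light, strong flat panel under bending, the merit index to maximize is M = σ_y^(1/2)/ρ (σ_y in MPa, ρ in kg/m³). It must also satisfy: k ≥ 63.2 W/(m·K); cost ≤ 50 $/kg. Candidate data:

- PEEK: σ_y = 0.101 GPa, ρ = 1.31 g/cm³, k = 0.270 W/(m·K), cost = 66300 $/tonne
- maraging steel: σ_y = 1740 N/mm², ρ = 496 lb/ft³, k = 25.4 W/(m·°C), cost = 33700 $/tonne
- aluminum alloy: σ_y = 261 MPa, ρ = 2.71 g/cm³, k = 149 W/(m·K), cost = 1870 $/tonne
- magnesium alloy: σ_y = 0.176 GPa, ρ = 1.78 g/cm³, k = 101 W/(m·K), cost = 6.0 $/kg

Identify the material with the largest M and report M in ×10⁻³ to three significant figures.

magnesium alloy, M = 7.45×10⁻³

Screen on constraints: k ≥ 63.2 W/(m·K); cost ≤ 50 $/kg. Survivors: aluminum alloy, magnesium alloy.
Convert each candidate to consistent units, then evaluate M:
  aluminum alloy: σ_y = 261.0 MPa, ρ = 2710 kg/m³
  magnesium alloy: σ_y = 176.0 MPa, ρ = 1780 kg/m³
  magnesium alloy: M = 7.45×10⁻³
  aluminum alloy: M = 5.96×10⁻³
The maximum is for magnesium alloy.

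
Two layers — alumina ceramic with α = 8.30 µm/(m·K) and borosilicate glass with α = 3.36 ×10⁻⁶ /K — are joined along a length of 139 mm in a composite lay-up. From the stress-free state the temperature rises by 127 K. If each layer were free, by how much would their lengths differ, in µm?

Δα = |8.30 − 3.36|×10⁻⁶/K = 4.94×10⁻⁶/K.
ΔL_mismatch = Δα·L·ΔT = 4.94×10⁻⁶ × 139.0 mm × 127.0 K = 87.2 µm.

87.2 µm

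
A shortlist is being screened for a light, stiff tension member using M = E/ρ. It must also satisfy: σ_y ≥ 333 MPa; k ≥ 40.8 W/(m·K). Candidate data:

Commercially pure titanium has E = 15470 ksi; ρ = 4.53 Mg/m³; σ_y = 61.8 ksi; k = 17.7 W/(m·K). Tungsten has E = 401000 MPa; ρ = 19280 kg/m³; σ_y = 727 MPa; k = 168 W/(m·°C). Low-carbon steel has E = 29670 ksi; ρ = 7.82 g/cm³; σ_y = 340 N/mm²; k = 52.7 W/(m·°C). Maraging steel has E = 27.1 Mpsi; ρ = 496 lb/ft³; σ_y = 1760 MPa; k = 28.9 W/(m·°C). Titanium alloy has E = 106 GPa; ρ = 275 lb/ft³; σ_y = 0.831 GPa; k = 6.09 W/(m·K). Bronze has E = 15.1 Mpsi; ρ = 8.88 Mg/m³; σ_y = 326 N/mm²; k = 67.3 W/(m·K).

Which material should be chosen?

Screen on constraints: σ_y ≥ 333 MPa; k ≥ 40.8 W/(m·K). Survivors: tungsten, low-carbon steel.
Convert each candidate to consistent units, then evaluate M:
  tungsten: E = 401.0 GPa, ρ = 19280 kg/m³
  low-carbon steel: E = 204.6 GPa, ρ = 7820 kg/m³
  low-carbon steel: M = 26.2 MN·m/kg
  tungsten: M = 20.8 MN·m/kg
The maximum is for low-carbon steel.

low-carbon steel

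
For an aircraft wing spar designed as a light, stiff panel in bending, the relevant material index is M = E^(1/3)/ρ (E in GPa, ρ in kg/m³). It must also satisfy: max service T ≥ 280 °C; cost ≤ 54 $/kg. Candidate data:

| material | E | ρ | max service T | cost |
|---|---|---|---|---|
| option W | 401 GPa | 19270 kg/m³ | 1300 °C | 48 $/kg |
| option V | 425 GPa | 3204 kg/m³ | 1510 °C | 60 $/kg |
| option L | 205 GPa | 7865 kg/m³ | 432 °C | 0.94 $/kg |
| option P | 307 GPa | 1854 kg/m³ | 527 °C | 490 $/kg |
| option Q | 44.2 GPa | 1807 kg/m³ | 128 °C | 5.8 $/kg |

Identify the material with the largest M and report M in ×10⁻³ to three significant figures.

option L, M = 0.750×10⁻³

Screen on constraints: max service T ≥ 280 °C; cost ≤ 54 $/kg. Survivors: option W, option L.
Computing M directly (units already consistent):
  option L: M = 0.750×10⁻³
  option W: M = 0.383×10⁻³
The maximum is for option L.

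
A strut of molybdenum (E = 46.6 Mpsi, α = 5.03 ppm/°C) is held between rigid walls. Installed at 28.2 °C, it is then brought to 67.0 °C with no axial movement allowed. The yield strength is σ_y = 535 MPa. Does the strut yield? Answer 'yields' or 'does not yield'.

does not yield

E = 46.6 Mpsi = 321.3 GPa.
ΔT = 38.80 K. Constrained thermal stress σ = E·α·ΔT = 321.3×10³ MPa × 5.03×10⁻⁶ × 38.80 = 62.7 MPa (compressive).
Compare to σ_y = 535 MPa: σ < σ_y, so it does not yield.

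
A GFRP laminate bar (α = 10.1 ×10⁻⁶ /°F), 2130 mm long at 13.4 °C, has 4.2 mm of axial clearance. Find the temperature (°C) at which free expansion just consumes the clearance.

α = 10.1×10⁻⁶/°F × 9/5 = 18.2×10⁻⁶/K.
α·L₀·ΔT = 4.2 mm ⇒ ΔT = 4.2 / (18.2×10⁻⁶ × 2130.0) = 108.5 K.
T = 13.4 + 108.5 = 121.9 °C.

122 °C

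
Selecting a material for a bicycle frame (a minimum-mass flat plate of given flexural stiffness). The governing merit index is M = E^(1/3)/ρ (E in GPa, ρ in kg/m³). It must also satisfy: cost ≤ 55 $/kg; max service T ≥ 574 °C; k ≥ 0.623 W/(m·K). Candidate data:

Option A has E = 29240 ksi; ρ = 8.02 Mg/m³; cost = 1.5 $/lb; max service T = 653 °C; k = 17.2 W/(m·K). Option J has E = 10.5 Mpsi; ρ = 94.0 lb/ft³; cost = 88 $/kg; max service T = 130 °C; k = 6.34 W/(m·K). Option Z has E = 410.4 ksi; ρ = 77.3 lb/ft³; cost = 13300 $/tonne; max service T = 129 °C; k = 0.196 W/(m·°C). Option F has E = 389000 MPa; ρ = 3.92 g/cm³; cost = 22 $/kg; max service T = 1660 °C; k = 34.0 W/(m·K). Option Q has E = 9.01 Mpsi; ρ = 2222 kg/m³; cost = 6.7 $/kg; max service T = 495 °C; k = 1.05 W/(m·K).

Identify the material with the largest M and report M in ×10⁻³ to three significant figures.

option F, M = 1.86×10⁻³

Screen on constraints: cost ≤ 55 $/kg; max service T ≥ 574 °C; k ≥ 0.623 W/(m·K). Survivors: option A, option F.
Putting every candidate on a common basis:
  option A: E = 201.6 GPa, ρ = 8020 kg/m³
  option F: E = 389.0 GPa, ρ = 3920 kg/m³
  option F: M = 1.86×10⁻³
  option A: M = 0.731×10⁻³
Option F ranks first.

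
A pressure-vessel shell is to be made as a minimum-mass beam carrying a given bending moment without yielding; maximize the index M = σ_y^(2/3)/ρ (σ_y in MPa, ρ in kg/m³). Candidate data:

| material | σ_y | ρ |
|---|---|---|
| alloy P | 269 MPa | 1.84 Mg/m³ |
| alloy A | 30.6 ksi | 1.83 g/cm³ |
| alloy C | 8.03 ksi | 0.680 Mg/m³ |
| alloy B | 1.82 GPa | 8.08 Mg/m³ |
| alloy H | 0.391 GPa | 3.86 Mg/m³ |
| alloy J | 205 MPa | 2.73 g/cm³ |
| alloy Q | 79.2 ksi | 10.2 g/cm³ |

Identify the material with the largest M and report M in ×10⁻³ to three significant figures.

alloy P, M = 22.6×10⁻³

Putting every candidate on a common basis:
  alloy P: σ_y = 269.0 MPa, ρ = 1840 kg/m³
  alloy A: σ_y = 211.0 MPa, ρ = 1830 kg/m³
  alloy C: σ_y = 55.36 MPa, ρ = 680.0 kg/m³
  alloy B: σ_y = 1820 MPa, ρ = 8080 kg/m³
  alloy H: σ_y = 391.0 MPa, ρ = 3860 kg/m³
  alloy J: σ_y = 205.0 MPa, ρ = 2730 kg/m³
  alloy Q: σ_y = 546.1 MPa, ρ = 10200 kg/m³
  alloy P: M = 22.6×10⁻³
  alloy C: M = 21.4×10⁻³
  alloy A: M = 19.4×10⁻³
  alloy B: M = 18.4×10⁻³
  alloy H: M = 13.9×10⁻³
  alloy J: M = 12.7×10⁻³
  alloy Q: M = 6.55×10⁻³
Alloy P has the largest M.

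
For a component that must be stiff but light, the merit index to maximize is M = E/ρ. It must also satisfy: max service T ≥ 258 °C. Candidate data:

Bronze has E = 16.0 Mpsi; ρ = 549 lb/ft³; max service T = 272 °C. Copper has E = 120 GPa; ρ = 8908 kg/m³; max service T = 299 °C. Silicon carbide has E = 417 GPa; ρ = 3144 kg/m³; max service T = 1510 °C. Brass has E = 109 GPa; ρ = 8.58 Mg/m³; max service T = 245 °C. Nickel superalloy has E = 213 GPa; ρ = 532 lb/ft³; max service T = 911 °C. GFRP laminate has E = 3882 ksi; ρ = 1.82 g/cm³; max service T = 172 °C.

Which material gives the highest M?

silicon carbide

Screen on constraints: max service T ≥ 258 °C. Survivors: bronze, copper, silicon carbide, nickel superalloy.
Convert each candidate to consistent units, then evaluate M:
  bronze: E = 110.3 GPa, ρ = 8794 kg/m³
  copper: E = 120.0 GPa, ρ = 8908 kg/m³
  silicon carbide: E = 417.0 GPa, ρ = 3144 kg/m³
  nickel superalloy: E = 213.0 GPa, ρ = 8522 kg/m³
  silicon carbide: M = 133 MN·m/kg
  nickel superalloy: M = 25.0 MN·m/kg
  copper: M = 13.5 MN·m/kg
  bronze: M = 12.5 MN·m/kg
Highest index: silicon carbide.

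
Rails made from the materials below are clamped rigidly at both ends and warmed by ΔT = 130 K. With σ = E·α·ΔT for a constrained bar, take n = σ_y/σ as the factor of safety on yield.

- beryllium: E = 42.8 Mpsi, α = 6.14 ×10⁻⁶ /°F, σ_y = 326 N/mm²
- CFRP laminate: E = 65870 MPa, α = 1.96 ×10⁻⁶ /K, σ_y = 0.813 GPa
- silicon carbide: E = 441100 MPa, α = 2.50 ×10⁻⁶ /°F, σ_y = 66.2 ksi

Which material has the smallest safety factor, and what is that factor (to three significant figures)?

With everything in SI (GPa, ×10⁻⁶/K, MPa):
  beryllium: E = 295.1, α = 11.1, σ_y = 326.0 → σ = 424 MPa, n = 0.769
  CFRP laminate: E = 65.87, α = 1.96, σ_y = 813.0 → σ = 16.8 MPa, n = 48.4
  silicon carbide: E = 441.1, α = 4.50, σ_y = 456.4 → σ = 258 MPa, n = 1.77
Smallest n: beryllium with n = 0.769.

beryllium, n = 0.769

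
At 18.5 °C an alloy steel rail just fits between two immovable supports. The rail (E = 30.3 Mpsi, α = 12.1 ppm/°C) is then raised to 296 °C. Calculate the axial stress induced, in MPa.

701 MPa

E = 30.3 Mpsi = 208.9 GPa.
ΔT = 277.5 K. Constrained thermal stress σ = E·α·ΔT = 208.9×10³ MPa × 12.1×10⁻⁶ × 277.5 = 701 MPa (compressive).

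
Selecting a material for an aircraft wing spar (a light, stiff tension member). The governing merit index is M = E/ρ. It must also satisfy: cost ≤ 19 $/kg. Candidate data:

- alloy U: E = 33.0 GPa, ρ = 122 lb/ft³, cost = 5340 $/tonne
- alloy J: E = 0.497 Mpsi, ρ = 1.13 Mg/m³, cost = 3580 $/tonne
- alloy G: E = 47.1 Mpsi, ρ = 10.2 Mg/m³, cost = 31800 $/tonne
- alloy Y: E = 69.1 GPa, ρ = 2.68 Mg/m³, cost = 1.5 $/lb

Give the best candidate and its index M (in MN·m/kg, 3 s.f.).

Screen on constraints: cost ≤ 19 $/kg. Survivors: alloy U, alloy J, alloy Y.
Convert each candidate to consistent units, then evaluate M:
  alloy U: E = 33.00 GPa, ρ = 1954 kg/m³
  alloy J: E = 3.427 GPa, ρ = 1130 kg/m³
  alloy Y: E = 69.10 GPa, ρ = 2680 kg/m³
  alloy Y: M = 25.8 MN·m/kg
  alloy U: M = 16.9 MN·m/kg
  alloy J: M = 3.03 MN·m/kg
Alloy Y has the largest M.

alloy Y, M = 25.8 MN·m/kg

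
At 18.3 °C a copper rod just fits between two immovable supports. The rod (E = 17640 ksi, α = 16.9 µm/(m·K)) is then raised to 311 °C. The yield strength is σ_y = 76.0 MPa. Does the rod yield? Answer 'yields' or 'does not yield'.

yields

E = 17640 ksi = 121.6 GPa.
ΔT = 292.7 K. Constrained thermal stress σ = E·α·ΔT = 121.6×10³ MPa × 16.9×10⁻⁶ × 292.7 = 602 MPa (compressive).
Compare to σ_y = 76.0 MPa: σ ≥ σ_y, so it yields.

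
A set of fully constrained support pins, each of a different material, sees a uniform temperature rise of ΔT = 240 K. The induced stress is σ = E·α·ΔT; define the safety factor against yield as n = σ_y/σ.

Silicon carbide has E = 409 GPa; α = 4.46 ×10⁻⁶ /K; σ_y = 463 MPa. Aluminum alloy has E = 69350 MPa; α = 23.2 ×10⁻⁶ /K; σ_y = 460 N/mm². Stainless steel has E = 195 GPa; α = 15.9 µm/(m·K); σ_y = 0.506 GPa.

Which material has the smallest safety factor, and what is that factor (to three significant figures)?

Converting E to GPa, α to ×10⁻⁶/K, σ_y to MPa, then σ and n for each:
  silicon carbide: E = 409.0, α = 4.46, σ_y = 463.0 → σ = 438 MPa, n = 1.06
  aluminum alloy: E = 69.35, α = 23.2, σ_y = 460.0 → σ = 386 MPa, n = 1.19
  stainless steel: E = 195.0, α = 15.9, σ_y = 506.0 → σ = 744 MPa, n = 0.680
The minimum is stainless steel at n = 0.680.

stainless steel, n = 0.680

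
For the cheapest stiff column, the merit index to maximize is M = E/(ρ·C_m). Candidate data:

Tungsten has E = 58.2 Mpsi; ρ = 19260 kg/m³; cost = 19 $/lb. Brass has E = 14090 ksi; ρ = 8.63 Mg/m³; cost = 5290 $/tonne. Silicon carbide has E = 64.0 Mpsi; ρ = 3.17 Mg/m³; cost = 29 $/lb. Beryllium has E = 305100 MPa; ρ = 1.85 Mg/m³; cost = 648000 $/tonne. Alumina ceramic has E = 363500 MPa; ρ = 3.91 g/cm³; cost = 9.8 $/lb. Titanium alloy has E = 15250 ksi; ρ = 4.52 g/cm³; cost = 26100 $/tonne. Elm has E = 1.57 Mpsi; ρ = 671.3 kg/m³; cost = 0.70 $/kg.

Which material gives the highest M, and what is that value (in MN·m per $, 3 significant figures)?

elm, M = 23.0 MN·m per $

In SI units:
  tungsten: E = 401.3 GPa, ρ = 19260 kg/m³, cost = 41.89 $/kg
  brass: E = 97.15 GPa, ρ = 8630 kg/m³, cost = 5.290 $/kg
  silicon carbide: E = 441.3 GPa, ρ = 3170 kg/m³, cost = 63.93 $/kg
  beryllium: E = 305.1 GPa, ρ = 1850 kg/m³, cost = 648.0 $/kg
  alumina ceramic: E = 363.5 GPa, ρ = 3910 kg/m³, cost = 21.60 $/kg
  titanium alloy: E = 105.1 GPa, ρ = 4520 kg/m³, cost = 26.10 $/kg
  elm: E = 10.82 GPa, ρ = 671.3 kg/m³, cost = 0.7000 $/kg
  elm: M = 23.0 MN·m per $
  alumina ceramic: M = 4.30 MN·m per $
  silicon carbide: M = 2.18 MN·m per $
  brass: M = 2.13 MN·m per $
  titanium alloy: M = 0.891 MN·m per $
  tungsten: M = 0.497 MN·m per $
  beryllium: M = 0.255 MN·m per $
The maximum is for elm.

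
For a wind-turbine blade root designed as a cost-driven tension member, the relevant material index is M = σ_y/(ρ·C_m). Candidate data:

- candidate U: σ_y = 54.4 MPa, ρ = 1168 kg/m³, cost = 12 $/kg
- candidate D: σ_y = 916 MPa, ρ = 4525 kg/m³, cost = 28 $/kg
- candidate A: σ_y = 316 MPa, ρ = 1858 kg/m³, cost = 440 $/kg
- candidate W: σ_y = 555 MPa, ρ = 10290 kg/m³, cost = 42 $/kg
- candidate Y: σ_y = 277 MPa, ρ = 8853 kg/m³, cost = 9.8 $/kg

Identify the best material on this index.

Per-candidate index values:
  candidate D: M = 7.23 kN·m per $
  candidate U: M = 3.88 kN·m per $
  candidate Y: M = 3.19 kN·m per $
  candidate W: M = 1.28 kN·m per $
  candidate A: M = 0.387 kN·m per $
The maximum is for candidate D.

candidate D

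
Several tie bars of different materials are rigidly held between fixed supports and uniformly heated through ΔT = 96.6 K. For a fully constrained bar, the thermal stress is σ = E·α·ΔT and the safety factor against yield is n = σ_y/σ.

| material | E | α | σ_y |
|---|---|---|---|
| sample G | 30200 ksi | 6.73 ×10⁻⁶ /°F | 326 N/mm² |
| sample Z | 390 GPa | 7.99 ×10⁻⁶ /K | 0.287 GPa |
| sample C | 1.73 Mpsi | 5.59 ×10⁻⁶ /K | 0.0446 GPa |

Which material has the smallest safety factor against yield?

Converting E to GPa, α to ×10⁻⁶/K, σ_y to MPa, then σ and n for each:
  sample G: E = 208.2, α = 12.1, σ_y = 326.0 → σ = 244 MPa, n = 1.34
  sample Z: E = 390.0, α = 7.99, σ_y = 287.0 → σ = 301 MPa, n = 0.953
  sample C: E = 11.93, α = 5.59, σ_y = 44.60 → σ = 6.44 MPa, n = 6.92
Smallest n: sample Z with n = 0.953.

sample Z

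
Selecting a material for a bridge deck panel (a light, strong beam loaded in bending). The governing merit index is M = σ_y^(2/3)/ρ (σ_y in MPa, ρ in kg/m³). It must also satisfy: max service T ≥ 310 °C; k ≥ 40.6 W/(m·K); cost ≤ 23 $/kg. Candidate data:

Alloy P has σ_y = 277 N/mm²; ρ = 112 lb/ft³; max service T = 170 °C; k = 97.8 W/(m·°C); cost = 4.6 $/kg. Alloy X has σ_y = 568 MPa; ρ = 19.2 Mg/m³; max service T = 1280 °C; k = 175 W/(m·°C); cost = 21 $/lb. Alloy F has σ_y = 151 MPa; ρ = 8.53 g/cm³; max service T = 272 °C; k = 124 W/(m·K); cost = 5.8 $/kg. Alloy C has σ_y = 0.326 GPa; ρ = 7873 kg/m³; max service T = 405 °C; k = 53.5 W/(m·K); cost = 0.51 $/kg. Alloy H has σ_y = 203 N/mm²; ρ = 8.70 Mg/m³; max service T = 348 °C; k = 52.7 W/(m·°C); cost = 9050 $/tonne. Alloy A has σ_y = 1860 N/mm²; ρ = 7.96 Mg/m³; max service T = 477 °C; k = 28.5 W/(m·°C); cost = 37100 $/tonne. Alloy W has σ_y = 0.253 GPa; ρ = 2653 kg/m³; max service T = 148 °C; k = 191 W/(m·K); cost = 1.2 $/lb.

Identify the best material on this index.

Screen on constraints: max service T ≥ 310 °C; k ≥ 40.6 W/(m·K); cost ≤ 23 $/kg. Survivors: alloy C, alloy H.
Putting every candidate on a common basis:
  alloy C: σ_y = 326.0 MPa, ρ = 7873 kg/m³
  alloy H: σ_y = 203.0 MPa, ρ = 8700 kg/m³
  alloy C: M = 6.02×10⁻³
  alloy H: M = 3.97×10⁻³
Alloy C has the largest M.

alloy C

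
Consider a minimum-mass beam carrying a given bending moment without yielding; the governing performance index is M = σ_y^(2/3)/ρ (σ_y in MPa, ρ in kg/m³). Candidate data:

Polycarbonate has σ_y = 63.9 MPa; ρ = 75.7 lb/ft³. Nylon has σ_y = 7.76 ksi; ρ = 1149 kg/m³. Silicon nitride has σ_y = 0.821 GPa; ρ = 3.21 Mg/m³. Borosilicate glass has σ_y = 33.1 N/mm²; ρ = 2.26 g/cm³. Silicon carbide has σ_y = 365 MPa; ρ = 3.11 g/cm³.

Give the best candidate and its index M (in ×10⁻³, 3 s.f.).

Convert each candidate to consistent units, then evaluate M:
  polycarbonate: σ_y = 63.90 MPa, ρ = 1213 kg/m³
  nylon: σ_y = 53.50 MPa, ρ = 1149 kg/m³
  silicon nitride: σ_y = 821.0 MPa, ρ = 3210 kg/m³
  borosilicate glass: σ_y = 33.10 MPa, ρ = 2260 kg/m³
  silicon carbide: σ_y = 365.0 MPa, ρ = 3110 kg/m³
  silicon nitride: M = 27.3×10⁻³
  silicon carbide: M = 16.4×10⁻³
  polycarbonate: M = 13.2×10⁻³
  nylon: M = 12.4×10⁻³
  borosilicate glass: M = 4.56×10⁻³
Silicon nitride ranks first.

silicon nitride, M = 27.3×10⁻³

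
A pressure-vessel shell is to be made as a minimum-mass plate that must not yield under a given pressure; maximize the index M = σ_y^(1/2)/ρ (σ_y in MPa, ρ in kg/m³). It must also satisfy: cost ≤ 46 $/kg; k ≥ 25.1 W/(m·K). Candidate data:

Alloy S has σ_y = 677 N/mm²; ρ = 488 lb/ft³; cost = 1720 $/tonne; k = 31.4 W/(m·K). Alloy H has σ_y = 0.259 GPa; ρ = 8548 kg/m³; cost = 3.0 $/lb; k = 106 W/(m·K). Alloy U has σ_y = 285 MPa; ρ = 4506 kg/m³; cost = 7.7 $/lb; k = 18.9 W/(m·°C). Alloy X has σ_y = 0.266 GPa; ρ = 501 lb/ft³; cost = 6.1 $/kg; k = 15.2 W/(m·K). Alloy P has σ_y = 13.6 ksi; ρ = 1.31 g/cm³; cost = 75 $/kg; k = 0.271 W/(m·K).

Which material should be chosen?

alloy S

Screen on constraints: cost ≤ 46 $/kg; k ≥ 25.1 W/(m·K). Survivors: alloy S, alloy H.
Convert each candidate to consistent units, then evaluate M:
  alloy S: σ_y = 677.0 MPa, ρ = 7817 kg/m³
  alloy H: σ_y = 259.0 MPa, ρ = 8548 kg/m³
  alloy S: M = 3.33×10⁻³
  alloy H: M = 1.88×10⁻³
Alloy S ranks first.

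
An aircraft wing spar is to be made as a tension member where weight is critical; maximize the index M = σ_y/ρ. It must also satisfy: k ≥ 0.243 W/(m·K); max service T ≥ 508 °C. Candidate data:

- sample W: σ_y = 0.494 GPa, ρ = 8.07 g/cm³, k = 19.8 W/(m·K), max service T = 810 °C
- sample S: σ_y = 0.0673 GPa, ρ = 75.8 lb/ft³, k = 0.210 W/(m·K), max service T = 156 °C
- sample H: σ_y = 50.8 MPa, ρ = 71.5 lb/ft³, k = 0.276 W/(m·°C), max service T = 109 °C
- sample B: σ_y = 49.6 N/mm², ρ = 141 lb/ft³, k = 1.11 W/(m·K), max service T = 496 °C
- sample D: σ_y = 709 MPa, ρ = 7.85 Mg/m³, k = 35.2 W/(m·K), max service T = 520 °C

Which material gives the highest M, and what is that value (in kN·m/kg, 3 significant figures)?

Screen on constraints: k ≥ 0.243 W/(m·K); max service T ≥ 508 °C. Survivors: sample W, sample D.
After converting to SI:
  sample W: σ_y = 494.0 MPa, ρ = 8070 kg/m³
  sample D: σ_y = 709.0 MPa, ρ = 7850 kg/m³
  sample D: M = 90.3 kN·m/kg
  sample W: M = 61.2 kN·m/kg
Sample D has the largest M.

sample D, M = 90.3 kN·m/kg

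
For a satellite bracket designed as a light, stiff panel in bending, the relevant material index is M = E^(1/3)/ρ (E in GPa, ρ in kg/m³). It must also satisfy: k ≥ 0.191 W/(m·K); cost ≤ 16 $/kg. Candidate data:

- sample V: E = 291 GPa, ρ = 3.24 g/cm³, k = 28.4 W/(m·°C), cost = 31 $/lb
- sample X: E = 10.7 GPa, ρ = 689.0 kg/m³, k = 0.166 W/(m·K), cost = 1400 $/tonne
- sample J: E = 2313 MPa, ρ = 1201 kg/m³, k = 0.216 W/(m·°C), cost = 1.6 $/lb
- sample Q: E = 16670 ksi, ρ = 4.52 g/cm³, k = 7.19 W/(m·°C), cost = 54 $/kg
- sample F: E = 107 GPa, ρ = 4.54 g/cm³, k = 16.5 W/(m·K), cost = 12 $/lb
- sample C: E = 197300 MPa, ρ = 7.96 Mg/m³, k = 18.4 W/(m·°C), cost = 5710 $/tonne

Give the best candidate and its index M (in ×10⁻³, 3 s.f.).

sample J, M = 1.10×10⁻³

Screen on constraints: k ≥ 0.191 W/(m·K); cost ≤ 16 $/kg. Survivors: sample J, sample C.
Normalizing units and computing the index:
  sample J: E = 2.313 GPa, ρ = 1201 kg/m³
  sample C: E = 197.3 GPa, ρ = 7960 kg/m³
  sample J: M = 1.10×10⁻³
  sample C: M = 0.731×10⁻³
Sample J ranks first.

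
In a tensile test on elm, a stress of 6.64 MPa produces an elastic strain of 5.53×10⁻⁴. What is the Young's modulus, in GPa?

12.0 GPa

E = σ/ε = 6.64 MPa / 5.53×10⁻⁴ = 12010 MPa = 12.0 GPa.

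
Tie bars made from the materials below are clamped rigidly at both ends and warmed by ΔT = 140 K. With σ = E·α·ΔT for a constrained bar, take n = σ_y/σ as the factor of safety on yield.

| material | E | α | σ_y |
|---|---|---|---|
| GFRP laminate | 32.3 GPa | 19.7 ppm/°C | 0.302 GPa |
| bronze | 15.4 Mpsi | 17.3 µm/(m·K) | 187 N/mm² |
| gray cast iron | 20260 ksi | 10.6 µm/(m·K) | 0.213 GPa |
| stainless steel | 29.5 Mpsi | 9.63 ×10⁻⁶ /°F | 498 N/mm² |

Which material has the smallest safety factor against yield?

Per material, after unit conversion:
  GFRP laminate: E = 32.30, α = 19.7, σ_y = 302.0 → σ = 89.1 MPa, n = 3.39
  bronze: E = 106.2, α = 17.3, σ_y = 187.0 → σ = 257 MPa, n = 0.727
  gray cast iron: E = 139.7, α = 10.6, σ_y = 213.0 → σ = 207 MPa, n = 1.03
  stainless steel: E = 203.4, α = 17.3, σ_y = 498.0 → σ = 494 MPa, n = 1.01
The minimum is bronze at n = 0.727.

bronze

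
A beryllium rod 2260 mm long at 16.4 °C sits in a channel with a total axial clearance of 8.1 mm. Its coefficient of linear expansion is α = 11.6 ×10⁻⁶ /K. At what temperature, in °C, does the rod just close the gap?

α·L₀·ΔT = 8.1 mm ⇒ ΔT = 8.1 / (11.6×10⁻⁶ × 2260.0) = 309.0 K.
T = 16.4 + 309.0 = 325.4 °C.

325 °C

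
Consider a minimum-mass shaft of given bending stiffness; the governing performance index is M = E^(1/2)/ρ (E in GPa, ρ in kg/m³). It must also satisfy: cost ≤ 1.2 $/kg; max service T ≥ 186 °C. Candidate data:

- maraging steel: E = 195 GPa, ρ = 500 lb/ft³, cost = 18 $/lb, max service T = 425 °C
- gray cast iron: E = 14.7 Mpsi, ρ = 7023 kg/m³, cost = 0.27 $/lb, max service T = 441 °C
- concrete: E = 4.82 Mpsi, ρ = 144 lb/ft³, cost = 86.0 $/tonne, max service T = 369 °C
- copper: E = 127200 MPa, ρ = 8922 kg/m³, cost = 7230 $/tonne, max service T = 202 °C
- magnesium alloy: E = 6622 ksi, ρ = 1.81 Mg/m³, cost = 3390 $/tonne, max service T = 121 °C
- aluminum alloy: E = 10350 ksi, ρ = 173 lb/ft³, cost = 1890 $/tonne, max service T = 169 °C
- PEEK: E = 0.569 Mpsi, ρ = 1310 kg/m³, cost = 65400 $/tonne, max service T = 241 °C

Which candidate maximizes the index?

concrete

Screen on constraints: cost ≤ 1.2 $/kg; max service T ≥ 186 °C. Survivors: gray cast iron, concrete.
Putting every candidate on a common basis:
  gray cast iron: E = 101.4 GPa, ρ = 7023 kg/m³
  concrete: E = 33.23 GPa, ρ = 2307 kg/m³
  concrete: M = 2.50×10⁻³
  gray cast iron: M = 1.43×10⁻³
Highest index: concrete.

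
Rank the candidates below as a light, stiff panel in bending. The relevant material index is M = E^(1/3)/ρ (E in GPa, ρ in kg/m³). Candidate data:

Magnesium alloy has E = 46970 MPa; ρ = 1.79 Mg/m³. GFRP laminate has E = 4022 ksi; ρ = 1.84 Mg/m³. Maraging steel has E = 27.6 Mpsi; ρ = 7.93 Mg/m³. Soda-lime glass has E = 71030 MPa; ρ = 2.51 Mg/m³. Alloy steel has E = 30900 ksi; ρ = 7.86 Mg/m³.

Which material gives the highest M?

In SI units:
  magnesium alloy: E = 46.97 GPa, ρ = 1790 kg/m³
  GFRP laminate: E = 27.73 GPa, ρ = 1840 kg/m³
  maraging steel: E = 190.3 GPa, ρ = 7930 kg/m³
  soda-lime glass: E = 71.03 GPa, ρ = 2510 kg/m³
  alloy steel: E = 213.0 GPa, ρ = 7860 kg/m³
  magnesium alloy: M = 2.02×10⁻³
  soda-lime glass: M = 1.65×10⁻³
  GFRP laminate: M = 1.65×10⁻³
  alloy steel: M = 0.760×10⁻³
  maraging steel: M = 0.725×10⁻³
Highest index: magnesium alloy.

magnesium alloy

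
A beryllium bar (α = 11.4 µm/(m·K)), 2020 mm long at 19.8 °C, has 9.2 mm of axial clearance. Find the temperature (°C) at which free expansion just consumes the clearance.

α·L₀·ΔT = 9.2 mm ⇒ ΔT = 9.2 / (11.4×10⁻⁶ × 2020.0) = 399.5 K.
T = 19.8 + 399.5 = 419.3 °C.

419 °C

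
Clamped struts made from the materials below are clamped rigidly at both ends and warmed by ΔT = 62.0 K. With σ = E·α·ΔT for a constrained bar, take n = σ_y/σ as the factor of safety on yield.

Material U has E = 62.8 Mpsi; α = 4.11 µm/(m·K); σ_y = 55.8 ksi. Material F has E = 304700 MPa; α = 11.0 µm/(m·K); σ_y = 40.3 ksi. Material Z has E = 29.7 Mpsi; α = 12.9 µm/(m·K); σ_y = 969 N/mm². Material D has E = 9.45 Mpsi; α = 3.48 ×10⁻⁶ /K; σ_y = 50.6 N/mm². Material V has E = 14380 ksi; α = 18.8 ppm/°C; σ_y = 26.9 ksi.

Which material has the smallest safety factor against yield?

Per material, after unit conversion:
  material U: E = 433.0, α = 4.11, σ_y = 384.7 → σ = 110 MPa, n = 3.49
  material F: E = 304.7, α = 11.0, σ_y = 277.9 → σ = 208 MPa, n = 1.34
  material Z: E = 204.8, α = 12.9, σ_y = 969.0 → σ = 164 MPa, n = 5.92
  material D: E = 65.16, α = 3.48, σ_y = 50.60 → σ = 14.1 MPa, n = 3.60
  material V: E = 99.15, α = 18.8, σ_y = 185.5 → σ = 116 MPa, n = 1.60
Smallest n: material F with n = 1.34.

material F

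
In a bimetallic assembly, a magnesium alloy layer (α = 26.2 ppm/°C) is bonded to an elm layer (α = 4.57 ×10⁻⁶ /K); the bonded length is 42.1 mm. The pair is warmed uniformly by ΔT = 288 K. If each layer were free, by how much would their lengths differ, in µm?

262 µm

Δα = |26.2 − 4.57|×10⁻⁶/K = 21.6×10⁻⁶/K.
ΔL_mismatch = Δα·L·ΔT = 21.6×10⁻⁶ × 42.1 mm × 288.0 K = 262 µm.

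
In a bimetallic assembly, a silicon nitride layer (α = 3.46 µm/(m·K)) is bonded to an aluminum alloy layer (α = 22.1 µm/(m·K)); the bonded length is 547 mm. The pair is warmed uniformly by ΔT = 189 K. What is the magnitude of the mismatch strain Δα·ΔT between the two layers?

3.52×10⁻³

Δα = |3.46 − 22.1|×10⁻⁶/K = 18.6×10⁻⁶/K.
Mismatch strain = Δα·ΔT = 18.6×10⁻⁶ × 189.0 = 3.52×10⁻³.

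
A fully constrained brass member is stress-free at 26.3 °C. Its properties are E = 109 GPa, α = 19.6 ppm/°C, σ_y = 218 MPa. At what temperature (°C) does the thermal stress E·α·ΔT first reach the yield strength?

E·α·ΔT = 218.0 MPa ⇒ ΔT = 218.0 / (109.0×10³ × 19.6×10⁻⁶) = 102.0 K.
T = 26.3 + 102.0 = 128.3 °C.

128 °C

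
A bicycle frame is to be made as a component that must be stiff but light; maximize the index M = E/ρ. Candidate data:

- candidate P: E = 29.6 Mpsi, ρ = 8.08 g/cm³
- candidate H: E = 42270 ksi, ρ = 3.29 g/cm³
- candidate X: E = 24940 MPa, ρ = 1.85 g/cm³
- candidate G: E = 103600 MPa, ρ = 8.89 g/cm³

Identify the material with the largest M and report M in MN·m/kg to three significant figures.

candidate H, M = 88.6 MN·m/kg

Putting every candidate on a common basis:
  candidate P: E = 204.1 GPa, ρ = 8080 kg/m³
  candidate H: E = 291.4 GPa, ρ = 3290 kg/m³
  candidate X: E = 24.94 GPa, ρ = 1850 kg/m³
  candidate G: E = 103.6 GPa, ρ = 8890 kg/m³
  candidate H: M = 88.6 MN·m/kg
  candidate P: M = 25.3 MN·m/kg
  candidate X: M = 13.5 MN·m/kg
  candidate G: M = 11.7 MN·m/kg
Candidate H ranks first.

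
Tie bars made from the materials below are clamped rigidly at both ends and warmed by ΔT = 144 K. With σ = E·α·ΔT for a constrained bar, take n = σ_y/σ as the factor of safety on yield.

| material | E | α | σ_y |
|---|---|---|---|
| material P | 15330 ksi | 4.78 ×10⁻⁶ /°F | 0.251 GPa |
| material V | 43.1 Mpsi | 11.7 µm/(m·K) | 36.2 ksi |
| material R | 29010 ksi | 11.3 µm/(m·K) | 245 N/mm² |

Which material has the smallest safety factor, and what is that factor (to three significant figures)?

With everything in SI (GPa, ×10⁻⁶/K, MPa):
  material P: E = 105.7, α = 8.60, σ_y = 251.0 → σ = 131 MPa, n = 1.92
  material V: E = 297.2, α = 11.7, σ_y = 249.6 → σ = 501 MPa, n = 0.499
  material R: E = 200.0, α = 11.3, σ_y = 245.0 → σ = 325 MPa, n = 0.753
The minimum is material V at n = 0.499.

material V, n = 0.499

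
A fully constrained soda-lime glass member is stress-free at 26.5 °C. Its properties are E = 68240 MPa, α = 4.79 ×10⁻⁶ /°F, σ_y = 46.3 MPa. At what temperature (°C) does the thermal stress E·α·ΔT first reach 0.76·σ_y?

86.3 °C

E = 68240 MPa = 68.24 GPa.
α = 4.79×10⁻⁶/°F × 9/5 = 8.62×10⁻⁶/K.
E·α·ΔT = 35.19 MPa ⇒ ΔT = 35.19 / (68.24×10³ × 8.62×10⁻⁶) = 59.81 K.
T = 26.5 + 59.81 = 86.31 °C.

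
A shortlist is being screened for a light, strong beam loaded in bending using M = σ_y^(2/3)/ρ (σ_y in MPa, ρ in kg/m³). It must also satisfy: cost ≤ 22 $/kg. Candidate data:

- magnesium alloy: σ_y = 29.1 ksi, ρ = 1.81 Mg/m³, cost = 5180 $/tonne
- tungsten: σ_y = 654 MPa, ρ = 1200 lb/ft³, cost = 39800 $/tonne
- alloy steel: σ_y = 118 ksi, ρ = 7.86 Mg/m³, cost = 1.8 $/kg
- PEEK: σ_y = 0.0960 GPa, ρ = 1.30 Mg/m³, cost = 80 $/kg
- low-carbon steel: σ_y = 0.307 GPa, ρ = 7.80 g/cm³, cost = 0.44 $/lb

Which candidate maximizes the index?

Screen on constraints: cost ≤ 22 $/kg. Survivors: magnesium alloy, alloy steel, low-carbon steel.
In SI units:
  magnesium alloy: σ_y = 200.6 MPa, ρ = 1810 kg/m³
  alloy steel: σ_y = 813.6 MPa, ρ = 7860 kg/m³
  low-carbon steel: σ_y = 307.0 MPa, ρ = 7800 kg/m³
  magnesium alloy: M = 18.9×10⁻³
  alloy steel: M = 11.1×10⁻³
  low-carbon steel: M = 5.83×10⁻³
Highest index: magnesium alloy.

magnesium alloy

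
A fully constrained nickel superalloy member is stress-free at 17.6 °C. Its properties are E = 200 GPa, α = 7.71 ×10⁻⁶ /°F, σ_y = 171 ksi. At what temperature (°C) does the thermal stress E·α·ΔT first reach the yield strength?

442 °C

α = 7.71×10⁻⁶/°F × 9/5 = 13.9×10⁻⁶/K.
σ_y = 171 ksi = 1179 MPa.
E·α·ΔT = 1179 MPa ⇒ ΔT = 1179 / (200.0×10³ × 13.9×10⁻⁶) = 424.8 K.
T = 17.6 + 424.8 = 442.4 °C.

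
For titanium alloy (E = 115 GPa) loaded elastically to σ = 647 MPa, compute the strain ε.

ε = σ/E = 647 / 115000 = 5.63×10⁻³.

5.63×10⁻³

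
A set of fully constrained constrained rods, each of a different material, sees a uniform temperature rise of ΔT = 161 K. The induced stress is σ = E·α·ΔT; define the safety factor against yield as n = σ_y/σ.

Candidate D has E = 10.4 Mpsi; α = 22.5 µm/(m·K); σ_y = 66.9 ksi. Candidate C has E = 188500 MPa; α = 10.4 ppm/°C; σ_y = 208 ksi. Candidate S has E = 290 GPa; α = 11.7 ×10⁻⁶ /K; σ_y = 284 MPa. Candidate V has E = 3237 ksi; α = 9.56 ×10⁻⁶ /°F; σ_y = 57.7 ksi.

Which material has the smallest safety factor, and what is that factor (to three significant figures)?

candidate S, n = 0.520

In consistent units (E in GPa, α in ×10⁻⁶/K, σ_y in MPa):
  candidate D: E = 71.71, α = 22.5, σ_y = 461.3 → σ = 260 MPa, n = 1.78
  candidate C: E = 188.5, α = 10.4, σ_y = 1434 → σ = 316 MPa, n = 4.54
  candidate S: E = 290.0, α = 11.7, σ_y = 284.0 → σ = 546 MPa, n = 0.520
  candidate V: E = 22.32, α = 17.2, σ_y = 397.8 → σ = 61.8 MPa, n = 6.43
The minimum is candidate S at n = 0.520.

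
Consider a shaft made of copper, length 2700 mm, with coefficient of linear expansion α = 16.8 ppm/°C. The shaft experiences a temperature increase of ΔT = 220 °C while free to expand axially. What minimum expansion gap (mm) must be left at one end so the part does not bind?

9.98 mm

ΔL = α·L₀·ΔT = 16.8×10⁻⁶ × 2700 mm × 220.0 K = 9.98 mm.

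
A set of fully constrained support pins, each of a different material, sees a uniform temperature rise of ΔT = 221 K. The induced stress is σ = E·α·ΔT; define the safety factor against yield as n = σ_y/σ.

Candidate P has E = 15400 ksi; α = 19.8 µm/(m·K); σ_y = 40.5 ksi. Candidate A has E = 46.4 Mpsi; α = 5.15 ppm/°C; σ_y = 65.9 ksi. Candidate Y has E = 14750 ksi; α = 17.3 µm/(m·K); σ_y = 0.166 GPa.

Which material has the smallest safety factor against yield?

In consistent units (E in GPa, α in ×10⁻⁶/K, σ_y in MPa):
  candidate P: E = 106.2, α = 19.8, σ_y = 279.2 → σ = 465 MPa, n = 0.601
  candidate A: E = 319.9, α = 5.15, σ_y = 454.4 → σ = 364 MPa, n = 1.25
  candidate Y: E = 101.7, α = 17.3, σ_y = 166.0 → σ = 389 MPa, n = 0.427
Smallest n: candidate Y with n = 0.427.

candidate Y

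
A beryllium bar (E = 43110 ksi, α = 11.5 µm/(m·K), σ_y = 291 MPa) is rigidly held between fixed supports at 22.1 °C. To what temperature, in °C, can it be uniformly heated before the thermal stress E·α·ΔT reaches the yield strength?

107 °C

E = 43110 ksi = 297.2 GPa.
E·α·ΔT = 291.0 MPa ⇒ ΔT = 291.0 / (297.2×10³ × 11.5×10⁻⁶) = 85.13 K.
T = 22.1 + 85.13 = 107.2 °C.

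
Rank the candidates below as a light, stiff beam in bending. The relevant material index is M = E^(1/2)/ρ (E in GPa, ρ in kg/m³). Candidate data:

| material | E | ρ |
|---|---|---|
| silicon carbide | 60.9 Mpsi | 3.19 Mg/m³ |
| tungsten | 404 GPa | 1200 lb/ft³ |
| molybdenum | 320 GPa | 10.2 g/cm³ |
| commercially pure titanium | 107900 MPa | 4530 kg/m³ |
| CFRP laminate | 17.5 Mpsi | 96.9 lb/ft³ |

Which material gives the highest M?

CFRP laminate

After converting to SI:
  silicon carbide: E = 419.9 GPa, ρ = 3190 kg/m³
  tungsten: E = 404.0 GPa, ρ = 19220 kg/m³
  molybdenum: E = 320.0 GPa, ρ = 10200 kg/m³
  commercially pure titanium: E = 107.9 GPa, ρ = 4530 kg/m³
  CFRP laminate: E = 120.7 GPa, ρ = 1552 kg/m³
  CFRP laminate: M = 7.08×10⁻³
  silicon carbide: M = 6.42×10⁻³
  commercially pure titanium: M = 2.29×10⁻³
  molybdenum: M = 1.75×10⁻³
  tungsten: M = 1.05×10⁻³
Highest index: CFRP laminate.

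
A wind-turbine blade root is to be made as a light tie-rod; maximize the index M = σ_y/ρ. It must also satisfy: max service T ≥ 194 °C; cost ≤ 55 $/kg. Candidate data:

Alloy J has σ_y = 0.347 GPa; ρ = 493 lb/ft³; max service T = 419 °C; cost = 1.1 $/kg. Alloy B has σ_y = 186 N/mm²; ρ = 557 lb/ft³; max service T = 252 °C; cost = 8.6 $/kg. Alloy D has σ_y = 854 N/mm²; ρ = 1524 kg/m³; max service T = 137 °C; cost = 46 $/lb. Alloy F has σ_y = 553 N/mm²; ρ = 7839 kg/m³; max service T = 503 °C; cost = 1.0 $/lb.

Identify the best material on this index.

Screen on constraints: max service T ≥ 194 °C; cost ≤ 55 $/kg. Survivors: alloy J, alloy B, alloy F.
After converting to SI:
  alloy J: σ_y = 347.0 MPa, ρ = 7897 kg/m³
  alloy B: σ_y = 186.0 MPa, ρ = 8922 kg/m³
  alloy F: σ_y = 553.0 MPa, ρ = 7839 kg/m³
  alloy F: M = 70.5 kN·m/kg
  alloy J: M = 43.9 kN·m/kg
  alloy B: M = 20.8 kN·m/kg
Alloy F ranks first.

alloy F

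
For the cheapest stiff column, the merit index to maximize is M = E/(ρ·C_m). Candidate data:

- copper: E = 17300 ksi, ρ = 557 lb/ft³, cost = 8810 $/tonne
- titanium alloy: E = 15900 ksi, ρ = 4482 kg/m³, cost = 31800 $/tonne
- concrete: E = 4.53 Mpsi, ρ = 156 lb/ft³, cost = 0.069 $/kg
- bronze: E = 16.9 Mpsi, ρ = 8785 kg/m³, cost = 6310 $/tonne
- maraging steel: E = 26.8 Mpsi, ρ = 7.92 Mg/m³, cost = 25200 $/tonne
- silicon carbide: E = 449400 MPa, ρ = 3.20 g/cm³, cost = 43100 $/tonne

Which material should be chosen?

concrete

Convert each candidate to consistent units, then evaluate M:
  copper: E = 119.3 GPa, ρ = 8922 kg/m³, cost = 8.810 $/kg
  titanium alloy: E = 109.6 GPa, ρ = 4482 kg/m³, cost = 31.80 $/kg
  concrete: E = 31.23 GPa, ρ = 2499 kg/m³, cost = 0.06900 $/kg
  bronze: E = 116.5 GPa, ρ = 8785 kg/m³, cost = 6.310 $/kg
  maraging steel: E = 184.8 GPa, ρ = 7920 kg/m³, cost = 25.20 $/kg
  silicon carbide: E = 449.4 GPa, ρ = 3200 kg/m³, cost = 43.10 $/kg
  concrete: M = 181 MN·m per $
  silicon carbide: M = 3.26 MN·m per $
  bronze: M = 2.10 MN·m per $
  copper: M = 1.52 MN·m per $
  maraging steel: M = 0.926 MN·m per $
  titanium alloy: M = 0.769 MN·m per $
The maximum is for concrete.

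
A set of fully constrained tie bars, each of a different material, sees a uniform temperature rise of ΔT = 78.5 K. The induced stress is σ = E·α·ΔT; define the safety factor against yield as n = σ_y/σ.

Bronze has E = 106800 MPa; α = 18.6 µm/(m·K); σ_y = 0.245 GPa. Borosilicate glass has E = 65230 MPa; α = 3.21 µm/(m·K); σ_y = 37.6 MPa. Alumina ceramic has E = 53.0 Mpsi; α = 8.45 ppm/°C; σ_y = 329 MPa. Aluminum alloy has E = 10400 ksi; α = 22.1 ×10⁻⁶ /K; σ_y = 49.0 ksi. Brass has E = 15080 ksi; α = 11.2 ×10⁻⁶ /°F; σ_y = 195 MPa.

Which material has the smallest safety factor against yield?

brass

With everything in SI (GPa, ×10⁻⁶/K, MPa):
  bronze: E = 106.8, α = 18.6, σ_y = 245.0 → σ = 156 MPa, n = 1.57
  borosilicate glass: E = 65.23, α = 3.21, σ_y = 37.60 → σ = 16.4 MPa, n = 2.29
  alumina ceramic: E = 365.4, α = 8.45, σ_y = 329.0 → σ = 242 MPa, n = 1.36
  aluminum alloy: E = 71.71, α = 22.1, σ_y = 337.8 → σ = 124 MPa, n = 2.72
  brass: E = 104.0, α = 20.2, σ_y = 195.0 → σ = 165 MPa, n = 1.19
The minimum is brass at n = 1.19.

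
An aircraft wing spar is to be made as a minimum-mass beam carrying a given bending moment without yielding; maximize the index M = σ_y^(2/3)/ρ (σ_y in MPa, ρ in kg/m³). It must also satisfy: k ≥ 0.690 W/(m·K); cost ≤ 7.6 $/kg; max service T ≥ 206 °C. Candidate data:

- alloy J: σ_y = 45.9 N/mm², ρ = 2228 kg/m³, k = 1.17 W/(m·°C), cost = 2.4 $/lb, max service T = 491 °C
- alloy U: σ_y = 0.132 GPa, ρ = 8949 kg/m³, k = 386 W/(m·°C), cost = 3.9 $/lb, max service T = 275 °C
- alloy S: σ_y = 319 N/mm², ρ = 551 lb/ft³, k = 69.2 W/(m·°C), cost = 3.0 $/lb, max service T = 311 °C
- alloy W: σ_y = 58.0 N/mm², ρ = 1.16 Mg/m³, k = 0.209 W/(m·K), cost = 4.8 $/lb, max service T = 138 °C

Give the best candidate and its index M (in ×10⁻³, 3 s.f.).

alloy J, M = 5.75×10⁻³

Screen on constraints: k ≥ 0.690 W/(m·K); cost ≤ 7.6 $/kg; max service T ≥ 206 °C. Survivors: alloy J, alloy S.
Convert each candidate to consistent units, then evaluate M:
  alloy J: σ_y = 45.90 MPa, ρ = 2228 kg/m³
  alloy S: σ_y = 319.0 MPa, ρ = 8826 kg/m³
  alloy J: M = 5.75×10⁻³
  alloy S: M = 5.29×10⁻³
The maximum is for alloy J.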